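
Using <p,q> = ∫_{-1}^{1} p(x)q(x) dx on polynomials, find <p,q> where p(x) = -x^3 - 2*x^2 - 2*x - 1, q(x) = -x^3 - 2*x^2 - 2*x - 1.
<p,q> = 1136/105

Expand the product: p(x)·q(x) = x^6 + 4*x^5 + 8*x^4 + 10*x^3 + 8*x^2 + 4*x + 1.
∫_{-1}^{1} of each monomial x^k gives [2/(k+1) if k even, 0 if k odd]. Integrating term-by-term (or equivalently evaluating the antiderivative F(x) = x^7/7 + 2*x^6/3 + 8*x^5/5 + 5*x^4/2 + 8*x^3/3 + 2*x^2 + x at the endpoints):
  F(1) − F(−1) = 2221/210 − (-17/70) = 1136/105.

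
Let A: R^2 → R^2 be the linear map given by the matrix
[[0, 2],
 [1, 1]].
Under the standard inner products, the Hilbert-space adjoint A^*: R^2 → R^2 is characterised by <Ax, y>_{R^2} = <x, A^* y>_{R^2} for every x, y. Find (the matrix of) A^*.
A^* = A^T =
[[0, 1],
 [2, 1]]

For real matrices with standard dot products, the defining identity <Ax, y> = <x, A^* y> gives (Ax)^T y = x^T (A^*) y, i.e. x^T A^T y = x^T (A^*) y. Since this holds for all x, y, we must have A^* = A^T. Therefore
A^* =
[[0, 1],
 [2, 1]].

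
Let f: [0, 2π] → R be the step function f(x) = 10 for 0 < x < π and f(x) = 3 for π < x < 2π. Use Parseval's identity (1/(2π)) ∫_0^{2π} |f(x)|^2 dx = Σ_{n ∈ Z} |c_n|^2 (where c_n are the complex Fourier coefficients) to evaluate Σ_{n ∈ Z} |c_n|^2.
Σ |c_n|^2 = 109/2

Parseval equates the L^2 energy of f (normalised by 1/(2π)) with the ℓ^2 sum of its Fourier coefficients: (1/(2π)) ∫_0^{2π} |f|^2 = Σ |c_n|^2.
Compute the left side: (1/(2π)) [∫_0^π 10^2 dx + ∫_π^{2π} 3^2 dx] = (1/(2π)) · (100π + 9π) = (100 + 9)/2 = 109/2.
So Σ_{n ∈ Z} |c_n|^2 = 109/2.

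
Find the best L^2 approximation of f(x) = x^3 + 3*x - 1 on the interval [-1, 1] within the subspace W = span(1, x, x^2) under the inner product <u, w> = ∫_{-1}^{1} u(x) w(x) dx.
g(x) = 18*x/5 - 1

The best approximation g ∈ W is the orthogonal projection of f onto W. Writing g = a_0 + a_1 x + a_2 x^2, the coefficients solve the normal equations G · a = b where
  G_{ij} = <φ_i, φ_j> and b_i = <f, φ_i>, with φ_0 = 1, φ_1 = x, φ_2 = x^2.
G =
  [2, 0, 2/3]
  [0, 2/3, 0]
  [2/3, 0, 2/5],
b = (-2, 12/5, -2/3).
Solving gives a_0 = -1, a_1 = 18/5, a_2 = 0, so
  g(x) = 18*x/5 - 1.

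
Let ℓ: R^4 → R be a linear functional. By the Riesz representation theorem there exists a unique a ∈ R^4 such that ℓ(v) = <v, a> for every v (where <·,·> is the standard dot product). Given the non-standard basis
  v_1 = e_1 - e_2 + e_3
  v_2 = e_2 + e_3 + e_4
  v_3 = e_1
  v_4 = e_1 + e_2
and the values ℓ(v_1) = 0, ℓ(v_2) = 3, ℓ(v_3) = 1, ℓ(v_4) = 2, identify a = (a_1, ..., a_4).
a = (1, 1, 0, 2)

Write a = (a_1, ..., a_4) in the standard basis. For each basis vector v_i, ℓ(v_i) = <v_i, a> is a linear equation in the a_j's. Collect the n equations into a matrix system V a = ℓ, where row i of V is v_i (expressed in the standard basis). Since V is invertible (lower-triangular with 1s on the diagonal, up to permutation), solve by back-substitution:
  V =
[[1, -1, 1, 0],
 [0, 1, 1, 1],
 [1, 0, 0, 0],
 [1, 1, 0, 0]]
  V a = (0, 3, 1, 2)
Solving gives a = (1, 1, 0, 2).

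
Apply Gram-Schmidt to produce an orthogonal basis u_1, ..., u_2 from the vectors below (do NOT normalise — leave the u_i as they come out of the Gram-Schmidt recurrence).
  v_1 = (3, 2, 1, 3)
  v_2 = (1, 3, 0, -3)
Orthogonal basis:
  u_1 = (3, 2, 1, 3)
  u_2 = (1, 3, 0, -3)

Apply the Gram-Schmidt recurrence
  u_1 = v_1
  u_i = v_i − Σ_{j<i} ((v_i · u_j) / (u_j · u_j)) · u_j.

Step by step this gives:
  u_1 = (3, 2, 1, 3)
  u_2 = (1, 3, 0, -3)

Orthogonality check:
  u_2 · u_1 = 0 (should be 0)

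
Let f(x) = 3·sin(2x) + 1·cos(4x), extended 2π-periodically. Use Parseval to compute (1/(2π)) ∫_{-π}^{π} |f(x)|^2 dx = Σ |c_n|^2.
Σ |c_n|^2 = 5

Expand |f|^2 and use orthogonality of {sin(nx), cos(mx)} on [-π, π]:
  ∫_{-π}^{π} sin(nx)^2 dx = π, ∫ cos(mx)^2 dx = π, and cross terms integrate to 0.
So ∫_{-π}^{π} f(x)^2 dx = 3^2 · π + 1^2 · π = (9 + 1)π.
Divide by 2π: (9 + 1)/2 = 5.
By Parseval, this equals Σ |c_n|^2.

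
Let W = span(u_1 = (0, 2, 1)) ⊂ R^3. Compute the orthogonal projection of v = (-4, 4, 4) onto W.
proj_W(v) = (0, 24/5, 12/5)

Set up U = [u_1 | ... | u_1] ∈ R^(3×1). The projector onto W = col(U) is P = U (U^T U)^(-1) U^T.
Compute U^T U =
  [5],
and U^T v = (12).
Solve U^T U · c = U^T v for the coefficients: c = (12/5). The projection is proj_W(v) = U c.
Check: (v - proj_W(v)) · u_1 = 0  (should be 0).
Result: proj_W(v) = (0, 24/5, 12/5).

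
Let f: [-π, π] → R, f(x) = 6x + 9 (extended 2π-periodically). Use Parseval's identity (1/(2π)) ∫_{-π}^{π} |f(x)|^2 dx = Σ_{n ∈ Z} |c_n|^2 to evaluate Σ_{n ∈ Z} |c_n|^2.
Σ |c_n|^2 = 12π^2 + 81

Expand and integrate term by term over [-π, π]:
  ∫ (6x)^2 dx = 36·(2π^3/3); ∫ 2·6·(9)·x dx = 0 (odd integrand); ∫ 9^2 dx = 81·2π.
So (1/(2π)) ∫_{-π}^{π} (6x + 9)^2 dx = 36π^2/3 + 81 = 12π^2 + 81.
Parseval ⇒ Σ |c_n|^2 = 12π^2 + 81.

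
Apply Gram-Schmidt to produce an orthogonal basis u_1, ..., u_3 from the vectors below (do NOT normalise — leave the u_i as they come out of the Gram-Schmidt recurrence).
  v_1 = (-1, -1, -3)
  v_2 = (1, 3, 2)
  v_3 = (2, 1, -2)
Orthogonal basis:
  u_1 = (-1, -1, -3)
  u_2 = (1/11, 23/11, -8/11)
  u_3 = (119/54, -17/54, -17/27)

Apply the Gram-Schmidt recurrence
  u_1 = v_1
  u_i = v_i − Σ_{j<i} ((v_i · u_j) / (u_j · u_j)) · u_j.

Step by step this gives:
  u_1 = (-1, -1, -3)
  u_2 = (1/11, 23/11, -8/11)
  u_3 = (119/54, -17/54, -17/27)

Orthogonality check:
  u_2 · u_1 = 0 (should be 0)
  u_3 · u_1 = 0 (should be 0)
  u_3 · u_2 = 0 (should be 0)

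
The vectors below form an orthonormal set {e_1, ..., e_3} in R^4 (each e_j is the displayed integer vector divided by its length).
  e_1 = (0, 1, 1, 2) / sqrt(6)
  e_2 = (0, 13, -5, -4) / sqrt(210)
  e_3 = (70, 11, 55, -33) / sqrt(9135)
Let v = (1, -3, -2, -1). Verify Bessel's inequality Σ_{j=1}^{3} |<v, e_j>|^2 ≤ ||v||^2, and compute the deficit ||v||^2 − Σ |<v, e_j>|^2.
Σ |<v, e_j>|^2 = 2954/261; ||v||^2 = 15; deficit = 961/261

Write each e_j = u_j / sqrt(<u_j, u_j>) where u_j is the displayed integer vector. Then <v, e_j> = <v, u_j> / sqrt(<u_j, u_j>), so |<v, e_j>|^2 = <v, u_j>^2 / <u_j, u_j>.
Coefficients: <v, e_1> = -7/sqrt(6), <v, e_2> = -25/sqrt(210), <v, e_3> = -40/sqrt(9135).
Square and sum: Σ |<v, e_j>|^2 = 2954/261.
Compute ||v||^2 = v·v = 15.
Deficit = 15 − 2954/261 = 961/261 ≥ 0, confirming Bessel's inequality. (The deficit equals ||v − Σ <v,e_j> e_j||^2, the squared distance from v to span{e_j}.)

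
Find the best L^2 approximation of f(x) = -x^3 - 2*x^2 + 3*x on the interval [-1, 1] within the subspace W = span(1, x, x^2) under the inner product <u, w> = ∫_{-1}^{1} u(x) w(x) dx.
g(x) = -2*x^2 + 12*x/5

The best approximation g ∈ W is the orthogonal projection of f onto W. Writing g = a_0 + a_1 x + a_2 x^2, the coefficients solve the normal equations G · a = b where
  G_{ij} = <φ_i, φ_j> and b_i = <f, φ_i>, with φ_0 = 1, φ_1 = x, φ_2 = x^2.
G =
  [2, 0, 2/3]
  [0, 2/3, 0]
  [2/3, 0, 2/5],
b = (-4/3, 8/5, -4/5).
Solving gives a_0 = 0, a_1 = 12/5, a_2 = -2, so
  g(x) = -2*x^2 + 12*x/5.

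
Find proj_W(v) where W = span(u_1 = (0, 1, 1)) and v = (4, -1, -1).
proj_W(v) = (0, -1, -1)

Set up U = [u_1 | ... | u_1] ∈ R^(3×1). The projector onto W = col(U) is P = U (U^T U)^(-1) U^T.
Compute U^T U =
  [2],
and U^T v = (-2).
Solve U^T U · c = U^T v for the coefficients: c = (-1). The projection is proj_W(v) = U c.
Check: (v - proj_W(v)) · u_1 = 0  (should be 0).
Result: proj_W(v) = (0, -1, -1).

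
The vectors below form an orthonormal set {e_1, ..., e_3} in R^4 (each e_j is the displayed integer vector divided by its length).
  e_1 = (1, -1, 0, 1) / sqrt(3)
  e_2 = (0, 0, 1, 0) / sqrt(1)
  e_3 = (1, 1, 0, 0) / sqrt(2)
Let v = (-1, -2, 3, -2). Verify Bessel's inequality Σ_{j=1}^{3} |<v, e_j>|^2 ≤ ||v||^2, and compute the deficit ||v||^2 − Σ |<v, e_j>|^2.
Σ |<v, e_j>|^2 = 83/6; ||v||^2 = 18; deficit = 25/6

Write each e_j = u_j / sqrt(<u_j, u_j>) where u_j is the displayed integer vector. Then <v, e_j> = <v, u_j> / sqrt(<u_j, u_j>), so |<v, e_j>|^2 = <v, u_j>^2 / <u_j, u_j>.
Coefficients: <v, e_1> = -1/sqrt(3), <v, e_2> = 3/sqrt(1), <v, e_3> = -3/sqrt(2).
Square and sum: Σ |<v, e_j>|^2 = 83/6.
Compute ||v||^2 = v·v = 18.
Deficit = 18 − 83/6 = 25/6 ≥ 0, confirming Bessel's inequality. (The deficit equals ||v − Σ <v,e_j> e_j||^2, the squared distance from v to span{e_j}.)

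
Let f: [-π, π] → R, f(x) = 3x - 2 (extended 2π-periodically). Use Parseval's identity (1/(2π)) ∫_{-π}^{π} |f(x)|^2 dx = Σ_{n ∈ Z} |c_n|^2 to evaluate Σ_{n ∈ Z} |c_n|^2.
Σ |c_n|^2 = 3π^2 + 4

Expand and integrate term by term over [-π, π]:
  ∫ (3x)^2 dx = 9·(2π^3/3); ∫ 2·3·(-2)·x dx = 0 (odd integrand); ∫ (-2)^2 dx = 4·2π.
So (1/(2π)) ∫_{-π}^{π} (3x - 2)^2 dx = 9π^2/3 + 4 = 3π^2 + 4.
Parseval ⇒ Σ |c_n|^2 = 3π^2 + 4.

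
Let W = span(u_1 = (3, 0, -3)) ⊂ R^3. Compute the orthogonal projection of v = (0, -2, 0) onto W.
proj_W(v) = (0, 0, 0)

Set up U = [u_1 | ... | u_1] ∈ R^(3×1). The projector onto W = col(U) is P = U (U^T U)^(-1) U^T.
Compute U^T U =
  [18],
and U^T v = (0).
Solve U^T U · c = U^T v for the coefficients: c = (0). The projection is proj_W(v) = U c.
Check: (v - proj_W(v)) · u_1 = 0  (should be 0).
Result: proj_W(v) = (0, 0, 0).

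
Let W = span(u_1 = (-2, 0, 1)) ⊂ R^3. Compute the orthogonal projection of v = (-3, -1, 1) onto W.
proj_W(v) = (-14/5, 0, 7/5)

Set up U = [u_1 | ... | u_1] ∈ R^(3×1). The projector onto W = col(U) is P = U (U^T U)^(-1) U^T.
Compute U^T U =
  [5],
and U^T v = (7).
Solve U^T U · c = U^T v for the coefficients: c = (7/5). The projection is proj_W(v) = U c.
Check: (v - proj_W(v)) · u_1 = 0  (should be 0).
Result: proj_W(v) = (-14/5, 0, 7/5).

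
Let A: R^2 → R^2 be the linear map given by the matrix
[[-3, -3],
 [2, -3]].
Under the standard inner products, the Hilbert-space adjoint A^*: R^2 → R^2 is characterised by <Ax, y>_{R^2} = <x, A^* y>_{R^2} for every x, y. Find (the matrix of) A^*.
A^* = A^T =
[[-3, 2],
 [-3, -3]]

For real matrices with standard dot products, the defining identity <Ax, y> = <x, A^* y> gives (Ax)^T y = x^T (A^*) y, i.e. x^T A^T y = x^T (A^*) y. Since this holds for all x, y, we must have A^* = A^T. Therefore
A^* =
[[-3, 2],
 [-3, -3]].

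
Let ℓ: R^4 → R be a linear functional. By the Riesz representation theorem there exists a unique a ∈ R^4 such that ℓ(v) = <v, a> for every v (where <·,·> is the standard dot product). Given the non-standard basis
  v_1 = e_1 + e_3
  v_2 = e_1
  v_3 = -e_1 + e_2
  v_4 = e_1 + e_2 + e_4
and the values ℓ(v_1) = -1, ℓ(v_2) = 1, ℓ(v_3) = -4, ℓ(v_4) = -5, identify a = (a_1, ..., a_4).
a = (1, -3, -2, -3)

Write a = (a_1, ..., a_4) in the standard basis. For each basis vector v_i, ℓ(v_i) = <v_i, a> is a linear equation in the a_j's. Collect the n equations into a matrix system V a = ℓ, where row i of V is v_i (expressed in the standard basis). Since V is invertible (lower-triangular with 1s on the diagonal, up to permutation), solve by back-substitution:
  V =
[[1, 0, 1, 0],
 [1, 0, 0, 0],
 [-1, 1, 0, 0],
 [1, 1, 0, 1]]
  V a = (-1, 1, -4, -5)
Solving gives a = (1, -3, -2, -3).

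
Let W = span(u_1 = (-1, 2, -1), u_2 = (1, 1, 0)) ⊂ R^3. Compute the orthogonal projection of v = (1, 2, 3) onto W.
proj_W(v) = (21/11, 12/11, 3/11)

Set up U = [u_1 | ... | u_2] ∈ R^(3×2). The projector onto W = col(U) is P = U (U^T U)^(-1) U^T.
Compute U^T U =
  [6, 1]
  [1, 2],
and U^T v = (0, 3).
Solve U^T U · c = U^T v for the coefficients: c = (-3/11, 18/11). The projection is proj_W(v) = U c.
Check: (v - proj_W(v)) · u_1 = 0  (should be 0).
Check: (v - proj_W(v)) · u_2 = 0  (should be 0).
Result: proj_W(v) = (21/11, 12/11, 3/11).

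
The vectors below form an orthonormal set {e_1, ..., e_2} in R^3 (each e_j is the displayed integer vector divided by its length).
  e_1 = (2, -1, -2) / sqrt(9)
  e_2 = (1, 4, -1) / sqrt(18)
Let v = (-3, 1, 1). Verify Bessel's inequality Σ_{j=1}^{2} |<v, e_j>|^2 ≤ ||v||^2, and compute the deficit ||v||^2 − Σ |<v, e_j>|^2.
Σ |<v, e_j>|^2 = 9; ||v||^2 = 11; deficit = 2

Write each e_j = u_j / sqrt(<u_j, u_j>) where u_j is the displayed integer vector. Then <v, e_j> = <v, u_j> / sqrt(<u_j, u_j>), so |<v, e_j>|^2 = <v, u_j>^2 / <u_j, u_j>.
Coefficients: <v, e_1> = -9/sqrt(9), <v, e_2> = 0/sqrt(18).
Square and sum: Σ |<v, e_j>|^2 = 9.
Compute ||v||^2 = v·v = 11.
Deficit = 11 − 9 = 2 ≥ 0, confirming Bessel's inequality. (The deficit equals ||v − Σ <v,e_j> e_j||^2, the squared distance from v to span{e_j}.)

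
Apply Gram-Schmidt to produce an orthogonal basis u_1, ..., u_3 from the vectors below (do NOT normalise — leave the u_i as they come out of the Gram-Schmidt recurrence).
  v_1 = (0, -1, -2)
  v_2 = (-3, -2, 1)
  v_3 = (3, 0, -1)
Orthogonal basis:
  u_1 = (0, -1, -2)
  u_2 = (-3, -2, 1)
  u_3 = (6/7, -36/35, 18/35)

Apply the Gram-Schmidt recurrence
  u_1 = v_1
  u_i = v_i − Σ_{j<i} ((v_i · u_j) / (u_j · u_j)) · u_j.

Step by step this gives:
  u_1 = (0, -1, -2)
  u_2 = (-3, -2, 1)
  u_3 = (6/7, -36/35, 18/35)

Orthogonality check:
  u_2 · u_1 = 0 (should be 0)
  u_3 · u_1 = 0 (should be 0)
  u_3 · u_2 = 0 (should be 0)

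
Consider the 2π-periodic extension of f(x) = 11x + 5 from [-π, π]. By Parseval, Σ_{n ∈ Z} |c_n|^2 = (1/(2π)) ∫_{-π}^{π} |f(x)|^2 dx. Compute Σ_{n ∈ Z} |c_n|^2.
Σ |c_n|^2 = 121π^2/3 + 25

Expand and integrate term by term over [-π, π]:
  ∫ (11x)^2 dx = 121·(2π^3/3); ∫ 2·11·(5)·x dx = 0 (odd integrand); ∫ 5^2 dx = 25·2π.
So (1/(2π)) ∫_{-π}^{π} (11x + 5)^2 dx = 121π^2/3 + 25 = 121π^2/3 + 25.
Parseval ⇒ Σ |c_n|^2 = 121π^2/3 + 25.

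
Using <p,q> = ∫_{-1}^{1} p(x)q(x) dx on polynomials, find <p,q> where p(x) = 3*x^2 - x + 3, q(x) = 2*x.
<p,q> = -4/3

Expand the product: p(x)·q(x) = 6*x^3 - 2*x^2 + 6*x.
∫_{-1}^{1} of each monomial x^k gives [2/(k+1) if k even, 0 if k odd]. Integrating term-by-term (or equivalently evaluating the antiderivative F(x) = 3*x^4/2 - 2*x^3/3 + 3*x^2 at the endpoints):
  F(1) − F(−1) = 23/6 − (31/6) = -4/3.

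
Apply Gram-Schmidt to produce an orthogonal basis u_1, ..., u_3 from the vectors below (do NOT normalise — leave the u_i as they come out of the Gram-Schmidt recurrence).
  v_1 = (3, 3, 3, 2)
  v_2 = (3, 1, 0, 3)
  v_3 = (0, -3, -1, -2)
Orthogonal basis:
  u_1 = (3, 3, 3, 2)
  u_2 = (39/31, -23/31, -54/31, 57/31)
  u_3 = (399/265, -378/265, 161/265, -273/265)

Apply the Gram-Schmidt recurrence
  u_1 = v_1
  u_i = v_i − Σ_{j<i} ((v_i · u_j) / (u_j · u_j)) · u_j.

Step by step this gives:
  u_1 = (3, 3, 3, 2)
  u_2 = (39/31, -23/31, -54/31, 57/31)
  u_3 = (399/265, -378/265, 161/265, -273/265)

Orthogonality check:
  u_2 · u_1 = 0 (should be 0)
  u_3 · u_1 = 0 (should be 0)
  u_3 · u_2 = 0 (should be 0)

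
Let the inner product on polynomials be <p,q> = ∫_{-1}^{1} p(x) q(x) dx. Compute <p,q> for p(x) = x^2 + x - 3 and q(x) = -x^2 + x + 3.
<p,q> = -206/15

Expand the product: p(x)·q(x) = -x^4 + 7*x^2 - 9.
∫_{-1}^{1} of each monomial x^k gives [2/(k+1) if k even, 0 if k odd]. Integrating term-by-term (or equivalently evaluating the antiderivative F(x) = -x^5/5 + 7*x^3/3 - 9*x at the endpoints):
  F(1) − F(−1) = -103/15 − (103/15) = -206/15.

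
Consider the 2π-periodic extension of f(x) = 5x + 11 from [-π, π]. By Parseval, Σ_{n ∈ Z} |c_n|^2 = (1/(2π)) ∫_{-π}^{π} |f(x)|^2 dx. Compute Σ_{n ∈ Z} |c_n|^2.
Σ |c_n|^2 = 25π^2/3 + 121

Expand and integrate term by term over [-π, π]:
  ∫ (5x)^2 dx = 25·(2π^3/3); ∫ 2·5·(11)·x dx = 0 (odd integrand); ∫ 11^2 dx = 121·2π.
So (1/(2π)) ∫_{-π}^{π} (5x + 11)^2 dx = 25π^2/3 + 121 = 25π^2/3 + 121.
Parseval ⇒ Σ |c_n|^2 = 25π^2/3 + 121.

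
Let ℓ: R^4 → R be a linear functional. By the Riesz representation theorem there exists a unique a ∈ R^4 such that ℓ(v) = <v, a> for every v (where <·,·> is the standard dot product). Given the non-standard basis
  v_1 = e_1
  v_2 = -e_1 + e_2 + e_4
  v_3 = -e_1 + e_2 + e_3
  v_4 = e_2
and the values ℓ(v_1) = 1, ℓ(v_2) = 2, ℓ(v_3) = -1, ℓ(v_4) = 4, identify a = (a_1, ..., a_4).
a = (1, 4, -4, -1)

Write a = (a_1, ..., a_4) in the standard basis. For each basis vector v_i, ℓ(v_i) = <v_i, a> is a linear equation in the a_j's. Collect the n equations into a matrix system V a = ℓ, where row i of V is v_i (expressed in the standard basis). Since V is invertible (lower-triangular with 1s on the diagonal, up to permutation), solve by back-substitution:
  V =
[[1, 0, 0, 0],
 [-1, 1, 0, 1],
 [-1, 1, 1, 0],
 [0, 1, 0, 0]]
  V a = (1, 2, -1, 4)
Solving gives a = (1, 4, -4, -1).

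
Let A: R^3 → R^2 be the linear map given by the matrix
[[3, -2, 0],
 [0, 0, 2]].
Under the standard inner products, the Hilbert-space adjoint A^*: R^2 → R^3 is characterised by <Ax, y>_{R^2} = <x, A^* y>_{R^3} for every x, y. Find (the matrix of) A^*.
A^* = A^T =
[[3, 0],
 [-2, 0],
 [0, 2]]

For real matrices with standard dot products, the defining identity <Ax, y> = <x, A^* y> gives (Ax)^T y = x^T (A^*) y, i.e. x^T A^T y = x^T (A^*) y. Since this holds for all x, y, we must have A^* = A^T. Therefore
A^* =
[[3, 0],
 [-2, 0],
 [0, 2]].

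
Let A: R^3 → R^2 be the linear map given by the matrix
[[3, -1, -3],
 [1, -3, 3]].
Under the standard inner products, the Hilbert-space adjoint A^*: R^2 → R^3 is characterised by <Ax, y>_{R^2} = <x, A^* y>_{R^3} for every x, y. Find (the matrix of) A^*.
A^* = A^T =
[[3, 1],
 [-1, -3],
 [-3, 3]]

For real matrices with standard dot products, the defining identity <Ax, y> = <x, A^* y> gives (Ax)^T y = x^T (A^*) y, i.e. x^T A^T y = x^T (A^*) y. Since this holds for all x, y, we must have A^* = A^T. Therefore
A^* =
[[3, 1],
 [-1, -3],
 [-3, 3]].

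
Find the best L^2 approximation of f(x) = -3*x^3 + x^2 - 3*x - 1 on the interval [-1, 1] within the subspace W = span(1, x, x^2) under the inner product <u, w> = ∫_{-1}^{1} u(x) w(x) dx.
g(x) = x^2 - 24*x/5 - 1

The best approximation g ∈ W is the orthogonal projection of f onto W. Writing g = a_0 + a_1 x + a_2 x^2, the coefficients solve the normal equations G · a = b where
  G_{ij} = <φ_i, φ_j> and b_i = <f, φ_i>, with φ_0 = 1, φ_1 = x, φ_2 = x^2.
G =
  [2, 0, 2/3]
  [0, 2/3, 0]
  [2/3, 0, 2/5],
b = (-4/3, -16/5, -4/15).
Solving gives a_0 = -1, a_1 = -24/5, a_2 = 1, so
  g(x) = x^2 - 24*x/5 - 1.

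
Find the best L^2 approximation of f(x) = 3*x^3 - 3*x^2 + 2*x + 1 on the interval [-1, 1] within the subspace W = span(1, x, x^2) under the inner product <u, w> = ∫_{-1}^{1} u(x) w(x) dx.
g(x) = -3*x^2 + 19*x/5 + 1

The best approximation g ∈ W is the orthogonal projection of f onto W. Writing g = a_0 + a_1 x + a_2 x^2, the coefficients solve the normal equations G · a = b where
  G_{ij} = <φ_i, φ_j> and b_i = <f, φ_i>, with φ_0 = 1, φ_1 = x, φ_2 = x^2.
G =
  [2, 0, 2/3]
  [0, 2/3, 0]
  [2/3, 0, 2/5],
b = (0, 38/15, -8/15).
Solving gives a_0 = 1, a_1 = 19/5, a_2 = -3, so
  g(x) = -3*x^2 + 19*x/5 + 1.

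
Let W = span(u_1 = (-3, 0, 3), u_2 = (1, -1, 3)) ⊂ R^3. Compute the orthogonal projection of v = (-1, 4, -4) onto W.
proj_W(v) = (-29/18, 14/9, -83/18)

Set up U = [u_1 | ... | u_2] ∈ R^(3×2). The projector onto W = col(U) is P = U (U^T U)^(-1) U^T.
Compute U^T U =
  [18, 6]
  [6, 11],
and U^T v = (-9, -17).
Solve U^T U · c = U^T v for the coefficients: c = (1/54, -14/9). The projection is proj_W(v) = U c.
Check: (v - proj_W(v)) · u_1 = 0  (should be 0).
Check: (v - proj_W(v)) · u_2 = 0  (should be 0).
Result: proj_W(v) = (-29/18, 14/9, -83/18).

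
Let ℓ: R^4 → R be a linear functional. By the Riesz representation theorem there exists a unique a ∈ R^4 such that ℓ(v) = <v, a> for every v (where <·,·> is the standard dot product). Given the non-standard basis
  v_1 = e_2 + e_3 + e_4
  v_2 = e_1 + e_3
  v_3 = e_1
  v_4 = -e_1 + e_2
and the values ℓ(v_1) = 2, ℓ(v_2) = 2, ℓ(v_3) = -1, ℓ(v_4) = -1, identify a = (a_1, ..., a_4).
a = (-1, -2, 3, 1)

Write a = (a_1, ..., a_4) in the standard basis. For each basis vector v_i, ℓ(v_i) = <v_i, a> is a linear equation in the a_j's. Collect the n equations into a matrix system V a = ℓ, where row i of V is v_i (expressed in the standard basis). Since V is invertible (lower-triangular with 1s on the diagonal, up to permutation), solve by back-substitution:
  V =
[[0, 1, 1, 1],
 [1, 0, 1, 0],
 [1, 0, 0, 0],
 [-1, 1, 0, 0]]
  V a = (2, 2, -1, -1)
Solving gives a = (-1, -2, 3, 1).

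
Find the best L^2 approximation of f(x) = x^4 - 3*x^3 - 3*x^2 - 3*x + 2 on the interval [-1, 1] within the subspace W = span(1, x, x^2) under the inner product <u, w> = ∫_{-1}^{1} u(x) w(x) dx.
g(x) = -15*x^2/7 - 24*x/5 + 67/35

The best approximation g ∈ W is the orthogonal projection of f onto W. Writing g = a_0 + a_1 x + a_2 x^2, the coefficients solve the normal equations G · a = b where
  G_{ij} = <φ_i, φ_j> and b_i = <f, φ_i>, with φ_0 = 1, φ_1 = x, φ_2 = x^2.
G =
  [2, 0, 2/3]
  [0, 2/3, 0]
  [2/3, 0, 2/5],
b = (12/5, -16/5, 44/105).
Solving gives a_0 = 67/35, a_1 = -24/5, a_2 = -15/7, so
  g(x) = -15*x^2/7 - 24*x/5 + 67/35.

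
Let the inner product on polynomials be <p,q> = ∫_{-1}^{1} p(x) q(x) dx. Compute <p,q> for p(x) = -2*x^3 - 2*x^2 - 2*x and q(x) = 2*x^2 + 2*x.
<p,q> = -88/15

Expand the product: p(x)·q(x) = -4*x^5 - 8*x^4 - 8*x^3 - 4*x^2.
∫_{-1}^{1} of each monomial x^k gives [2/(k+1) if k even, 0 if k odd]. Integrating term-by-term (or equivalently evaluating the antiderivative F(x) = -2*x^6/3 - 8*x^5/5 - 2*x^4 - 4*x^3/3 at the endpoints):
  F(1) − F(−1) = -28/5 − (4/15) = -88/15.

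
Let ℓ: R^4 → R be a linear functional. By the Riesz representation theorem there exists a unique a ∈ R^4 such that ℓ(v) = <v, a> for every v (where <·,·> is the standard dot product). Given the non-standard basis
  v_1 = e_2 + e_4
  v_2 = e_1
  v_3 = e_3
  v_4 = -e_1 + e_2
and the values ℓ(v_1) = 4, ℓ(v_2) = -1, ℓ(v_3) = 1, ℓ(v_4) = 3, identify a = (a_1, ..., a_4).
a = (-1, 2, 1, 2)

Write a = (a_1, ..., a_4) in the standard basis. For each basis vector v_i, ℓ(v_i) = <v_i, a> is a linear equation in the a_j's. Collect the n equations into a matrix system V a = ℓ, where row i of V is v_i (expressed in the standard basis). Since V is invertible (lower-triangular with 1s on the diagonal, up to permutation), solve by back-substitution:
  V =
[[0, 1, 0, 1],
 [1, 0, 0, 0],
 [0, 0, 1, 0],
 [-1, 1, 0, 0]]
  V a = (4, -1, 1, 3)
Solving gives a = (-1, 2, 1, 2).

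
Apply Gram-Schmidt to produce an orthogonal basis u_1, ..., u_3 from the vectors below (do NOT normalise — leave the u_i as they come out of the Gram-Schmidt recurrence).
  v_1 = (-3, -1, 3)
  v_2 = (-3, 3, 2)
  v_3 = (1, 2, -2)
Orthogonal basis:
  u_1 = (-3, -1, 3)
  u_2 = (-21/19, 69/19, 2/19)
  u_3 = (-77/274, -21/274, -42/137)

Apply the Gram-Schmidt recurrence
  u_1 = v_1
  u_i = v_i − Σ_{j<i} ((v_i · u_j) / (u_j · u_j)) · u_j.

Step by step this gives:
  u_1 = (-3, -1, 3)
  u_2 = (-21/19, 69/19, 2/19)
  u_3 = (-77/274, -21/274, -42/137)

Orthogonality check:
  u_2 · u_1 = 0 (should be 0)
  u_3 · u_1 = 0 (should be 0)
  u_3 · u_2 = 0 (should be 0)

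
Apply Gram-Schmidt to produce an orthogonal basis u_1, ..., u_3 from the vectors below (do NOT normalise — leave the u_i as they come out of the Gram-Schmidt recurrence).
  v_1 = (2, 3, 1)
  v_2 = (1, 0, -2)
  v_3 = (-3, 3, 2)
Orthogonal basis:
  u_1 = (2, 3, 1)
  u_2 = (1, 0, -2)
  u_3 = (-81/35, 27/14, -81/70)

Apply the Gram-Schmidt recurrence
  u_1 = v_1
  u_i = v_i − Σ_{j<i} ((v_i · u_j) / (u_j · u_j)) · u_j.

Step by step this gives:
  u_1 = (2, 3, 1)
  u_2 = (1, 0, -2)
  u_3 = (-81/35, 27/14, -81/70)

Orthogonality check:
  u_2 · u_1 = 0 (should be 0)
  u_3 · u_1 = 0 (should be 0)
  u_3 · u_2 = 0 (should be 0)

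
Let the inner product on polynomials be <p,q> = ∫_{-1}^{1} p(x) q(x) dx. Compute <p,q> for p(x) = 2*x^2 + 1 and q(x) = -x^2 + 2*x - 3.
<p,q> = -172/15

Expand the product: p(x)·q(x) = -2*x^4 + 4*x^3 - 7*x^2 + 2*x - 3.
∫_{-1}^{1} of each monomial x^k gives [2/(k+1) if k even, 0 if k odd]. Integrating term-by-term (or equivalently evaluating the antiderivative F(x) = -2*x^5/5 + x^4 - 7*x^3/3 + x^2 - 3*x at the endpoints):
  F(1) − F(−1) = -56/15 − (116/15) = -172/15.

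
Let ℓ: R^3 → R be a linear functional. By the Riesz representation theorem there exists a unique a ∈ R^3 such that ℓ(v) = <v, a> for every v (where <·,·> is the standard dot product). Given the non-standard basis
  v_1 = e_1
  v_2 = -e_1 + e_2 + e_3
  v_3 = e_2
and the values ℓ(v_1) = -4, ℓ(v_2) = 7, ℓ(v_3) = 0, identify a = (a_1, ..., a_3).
a = (-4, 0, 3)

Write a = (a_1, ..., a_3) in the standard basis. For each basis vector v_i, ℓ(v_i) = <v_i, a> is a linear equation in the a_j's. Collect the n equations into a matrix system V a = ℓ, where row i of V is v_i (expressed in the standard basis). Since V is invertible (lower-triangular with 1s on the diagonal, up to permutation), solve by back-substitution:
  V =
[[1, 0, 0],
 [-1, 1, 1],
 [0, 1, 0]]
  V a = (-4, 7, 0)
Solving gives a = (-4, 0, 3).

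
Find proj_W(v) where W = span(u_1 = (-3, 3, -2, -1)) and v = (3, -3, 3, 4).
proj_W(v) = (84/23, -84/23, 56/23, 28/23)

Set up U = [u_1 | ... | u_1] ∈ R^(4×1). The projector onto W = col(U) is P = U (U^T U)^(-1) U^T.
Compute U^T U =
  [23],
and U^T v = (-28).
Solve U^T U · c = U^T v for the coefficients: c = (-28/23). The projection is proj_W(v) = U c.
Check: (v - proj_W(v)) · u_1 = 0  (should be 0).
Result: proj_W(v) = (84/23, -84/23, 56/23, 28/23).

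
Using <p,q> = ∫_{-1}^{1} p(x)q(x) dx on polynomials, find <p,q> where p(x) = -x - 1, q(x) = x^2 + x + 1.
<p,q> = -10/3

Expand the product: p(x)·q(x) = -x^3 - 2*x^2 - 2*x - 1.
∫_{-1}^{1} of each monomial x^k gives [2/(k+1) if k even, 0 if k odd]. Integrating term-by-term (or equivalently evaluating the antiderivative F(x) = -x^4/4 - 2*x^3/3 - x^2 - x at the endpoints):
  F(1) − F(−1) = -35/12 − (5/12) = -10/3.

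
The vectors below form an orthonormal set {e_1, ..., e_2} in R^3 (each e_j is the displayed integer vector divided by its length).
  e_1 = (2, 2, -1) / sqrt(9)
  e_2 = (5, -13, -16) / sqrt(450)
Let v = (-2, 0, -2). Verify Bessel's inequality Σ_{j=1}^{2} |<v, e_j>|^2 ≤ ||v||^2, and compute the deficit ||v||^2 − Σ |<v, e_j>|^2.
Σ |<v, e_j>|^2 = 38/25; ||v||^2 = 8; deficit = 162/25

Write each e_j = u_j / sqrt(<u_j, u_j>) where u_j is the displayed integer vector. Then <v, e_j> = <v, u_j> / sqrt(<u_j, u_j>), so |<v, e_j>|^2 = <v, u_j>^2 / <u_j, u_j>.
Coefficients: <v, e_1> = -2/sqrt(9), <v, e_2> = 22/sqrt(450).
Square and sum: Σ |<v, e_j>|^2 = 38/25.
Compute ||v||^2 = v·v = 8.
Deficit = 8 − 38/25 = 162/25 ≥ 0, confirming Bessel's inequality. (The deficit equals ||v − Σ <v,e_j> e_j||^2, the squared distance from v to span{e_j}.)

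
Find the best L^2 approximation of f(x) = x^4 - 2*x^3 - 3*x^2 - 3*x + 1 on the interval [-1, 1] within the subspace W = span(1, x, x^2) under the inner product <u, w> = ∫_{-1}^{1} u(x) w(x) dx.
g(x) = -15*x^2/7 - 21*x/5 + 32/35

The best approximation g ∈ W is the orthogonal projection of f onto W. Writing g = a_0 + a_1 x + a_2 x^2, the coefficients solve the normal equations G · a = b where
  G_{ij} = <φ_i, φ_j> and b_i = <f, φ_i>, with φ_0 = 1, φ_1 = x, φ_2 = x^2.
G =
  [2, 0, 2/3]
  [0, 2/3, 0]
  [2/3, 0, 2/5],
b = (2/5, -14/5, -26/105).
Solving gives a_0 = 32/35, a_1 = -21/5, a_2 = -15/7, so
  g(x) = -15*x^2/7 - 21*x/5 + 32/35.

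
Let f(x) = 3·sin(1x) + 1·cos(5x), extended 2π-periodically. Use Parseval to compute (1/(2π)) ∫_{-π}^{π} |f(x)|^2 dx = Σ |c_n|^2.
Σ |c_n|^2 = 5

Expand |f|^2 and use orthogonality of {sin(nx), cos(mx)} on [-π, π]:
  ∫_{-π}^{π} sin(nx)^2 dx = π, ∫ cos(mx)^2 dx = π, and cross terms integrate to 0.
So ∫_{-π}^{π} f(x)^2 dx = 3^2 · π + 1^2 · π = (9 + 1)π.
Divide by 2π: (9 + 1)/2 = 5.
By Parseval, this equals Σ |c_n|^2.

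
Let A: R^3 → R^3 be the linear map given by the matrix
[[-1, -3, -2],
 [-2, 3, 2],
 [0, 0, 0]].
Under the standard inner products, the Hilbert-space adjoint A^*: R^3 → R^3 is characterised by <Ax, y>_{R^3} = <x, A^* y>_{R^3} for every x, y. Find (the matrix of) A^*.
A^* = A^T =
[[-1, -2, 0],
 [-3, 3, 0],
 [-2, 2, 0]]

For real matrices with standard dot products, the defining identity <Ax, y> = <x, A^* y> gives (Ax)^T y = x^T (A^*) y, i.e. x^T A^T y = x^T (A^*) y. Since this holds for all x, y, we must have A^* = A^T. Therefore
A^* =
[[-1, -2, 0],
 [-3, 3, 0],
 [-2, 2, 0]].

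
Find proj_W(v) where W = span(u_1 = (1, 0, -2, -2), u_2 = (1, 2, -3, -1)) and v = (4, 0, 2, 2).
proj_W(v) = (-4/9, 0, 8/9, 8/9)

Set up U = [u_1 | ... | u_2] ∈ R^(4×2). The projector onto W = col(U) is P = U (U^T U)^(-1) U^T.
Compute U^T U =
  [9, 9]
  [9, 15],
and U^T v = (-4, -4).
Solve U^T U · c = U^T v for the coefficients: c = (-4/9, 0). The projection is proj_W(v) = U c.
Check: (v - proj_W(v)) · u_1 = 0  (should be 0).
Check: (v - proj_W(v)) · u_2 = 0  (should be 0).
Result: proj_W(v) = (-4/9, 0, 8/9, 8/9).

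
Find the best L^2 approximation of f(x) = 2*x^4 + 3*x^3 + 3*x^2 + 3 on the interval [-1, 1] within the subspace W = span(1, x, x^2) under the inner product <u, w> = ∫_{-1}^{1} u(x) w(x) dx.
g(x) = 33*x^2/7 + 9*x/5 + 99/35

The best approximation g ∈ W is the orthogonal projection of f onto W. Writing g = a_0 + a_1 x + a_2 x^2, the coefficients solve the normal equations G · a = b where
  G_{ij} = <φ_i, φ_j> and b_i = <f, φ_i>, with φ_0 = 1, φ_1 = x, φ_2 = x^2.
G =
  [2, 0, 2/3]
  [0, 2/3, 0]
  [2/3, 0, 2/5],
b = (44/5, 6/5, 132/35).
Solving gives a_0 = 99/35, a_1 = 9/5, a_2 = 33/7, so
  g(x) = 33*x^2/7 + 9*x/5 + 99/35.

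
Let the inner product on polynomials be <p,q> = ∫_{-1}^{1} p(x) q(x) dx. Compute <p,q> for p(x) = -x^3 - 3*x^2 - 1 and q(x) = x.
<p,q> = -2/5

Expand the product: p(x)·q(x) = -x^4 - 3*x^3 - x.
∫_{-1}^{1} of each monomial x^k gives [2/(k+1) if k even, 0 if k odd]. Integrating term-by-term (or equivalently evaluating the antiderivative F(x) = -x^5/5 - 3*x^4/4 - x^2/2 at the endpoints):
  F(1) − F(−1) = -29/20 − (-21/20) = -2/5.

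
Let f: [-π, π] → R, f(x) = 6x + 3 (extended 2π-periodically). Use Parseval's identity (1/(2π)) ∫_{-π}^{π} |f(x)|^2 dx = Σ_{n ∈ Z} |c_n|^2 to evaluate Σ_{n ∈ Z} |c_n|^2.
Σ |c_n|^2 = 12π^2 + 9

Expand and integrate term by term over [-π, π]:
  ∫ (6x)^2 dx = 36·(2π^3/3); ∫ 2·6·(3)·x dx = 0 (odd integrand); ∫ 3^2 dx = 9·2π.
So (1/(2π)) ∫_{-π}^{π} (6x + 3)^2 dx = 36π^2/3 + 9 = 12π^2 + 9.
Parseval ⇒ Σ |c_n|^2 = 12π^2 + 9.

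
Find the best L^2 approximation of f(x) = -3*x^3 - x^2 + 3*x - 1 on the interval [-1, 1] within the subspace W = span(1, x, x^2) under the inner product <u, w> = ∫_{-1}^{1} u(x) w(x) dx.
g(x) = -x^2 + 6*x/5 - 1

The best approximation g ∈ W is the orthogonal projection of f onto W. Writing g = a_0 + a_1 x + a_2 x^2, the coefficients solve the normal equations G · a = b where
  G_{ij} = <φ_i, φ_j> and b_i = <f, φ_i>, with φ_0 = 1, φ_1 = x, φ_2 = x^2.
G =
  [2, 0, 2/3]
  [0, 2/3, 0]
  [2/3, 0, 2/5],
b = (-8/3, 4/5, -16/15).
Solving gives a_0 = -1, a_1 = 6/5, a_2 = -1, so
  g(x) = -x^2 + 6*x/5 - 1.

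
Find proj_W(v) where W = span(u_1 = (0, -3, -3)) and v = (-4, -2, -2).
proj_W(v) = (0, -2, -2)

Set up U = [u_1 | ... | u_1] ∈ R^(3×1). The projector onto W = col(U) is P = U (U^T U)^(-1) U^T.
Compute U^T U =
  [18],
and U^T v = (12).
Solve U^T U · c = U^T v for the coefficients: c = (2/3). The projection is proj_W(v) = U c.
Check: (v - proj_W(v)) · u_1 = 0  (should be 0).
Result: proj_W(v) = (0, -2, -2).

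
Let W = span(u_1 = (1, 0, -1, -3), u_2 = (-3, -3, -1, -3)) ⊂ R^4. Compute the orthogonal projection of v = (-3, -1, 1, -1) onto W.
proj_W(v) = (-87/37, -69/37, -5/37, -15/37)

Set up U = [u_1 | ... | u_2] ∈ R^(4×2). The projector onto W = col(U) is P = U (U^T U)^(-1) U^T.
Compute U^T U =
  [11, 7]
  [7, 28],
and U^T v = (-1, 14).
Solve U^T U · c = U^T v for the coefficients: c = (-18/37, 23/37). The projection is proj_W(v) = U c.
Check: (v - proj_W(v)) · u_1 = 0  (should be 0).
Check: (v - proj_W(v)) · u_2 = 0  (should be 0).
Result: proj_W(v) = (-87/37, -69/37, -5/37, -15/37).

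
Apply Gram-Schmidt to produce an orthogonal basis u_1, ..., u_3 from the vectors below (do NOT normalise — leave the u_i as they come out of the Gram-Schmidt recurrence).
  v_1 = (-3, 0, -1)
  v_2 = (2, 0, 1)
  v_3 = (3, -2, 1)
Orthogonal basis:
  u_1 = (-3, 0, -1)
  u_2 = (-1/10, 0, 3/10)
  u_3 = (0, -2, 0)

Apply the Gram-Schmidt recurrence
  u_1 = v_1
  u_i = v_i − Σ_{j<i} ((v_i · u_j) / (u_j · u_j)) · u_j.

Step by step this gives:
  u_1 = (-3, 0, -1)
  u_2 = (-1/10, 0, 3/10)
  u_3 = (0, -2, 0)

Orthogonality check:
  u_2 · u_1 = 0 (should be 0)
  u_3 · u_1 = 0 (should be 0)
  u_3 · u_2 = 0 (should be 0)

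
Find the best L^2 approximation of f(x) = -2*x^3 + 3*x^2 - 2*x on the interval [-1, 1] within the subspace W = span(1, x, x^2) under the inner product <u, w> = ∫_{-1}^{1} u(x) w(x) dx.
g(x) = 3*x^2 - 16*x/5

The best approximation g ∈ W is the orthogonal projection of f onto W. Writing g = a_0 + a_1 x + a_2 x^2, the coefficients solve the normal equations G · a = b where
  G_{ij} = <φ_i, φ_j> and b_i = <f, φ_i>, with φ_0 = 1, φ_1 = x, φ_2 = x^2.
G =
  [2, 0, 2/3]
  [0, 2/3, 0]
  [2/3, 0, 2/5],
b = (2, -32/15, 6/5).
Solving gives a_0 = 0, a_1 = -16/5, a_2 = 3, so
  g(x) = 3*x^2 - 16*x/5.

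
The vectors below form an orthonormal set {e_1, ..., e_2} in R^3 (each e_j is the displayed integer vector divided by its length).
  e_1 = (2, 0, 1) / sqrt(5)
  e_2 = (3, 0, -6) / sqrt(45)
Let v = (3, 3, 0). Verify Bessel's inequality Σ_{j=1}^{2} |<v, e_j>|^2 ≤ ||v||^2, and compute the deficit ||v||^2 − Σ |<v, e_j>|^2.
Σ |<v, e_j>|^2 = 9; ||v||^2 = 18; deficit = 9

Write each e_j = u_j / sqrt(<u_j, u_j>) where u_j is the displayed integer vector. Then <v, e_j> = <v, u_j> / sqrt(<u_j, u_j>), so |<v, e_j>|^2 = <v, u_j>^2 / <u_j, u_j>.
Coefficients: <v, e_1> = 6/sqrt(5), <v, e_2> = 9/sqrt(45).
Square and sum: Σ |<v, e_j>|^2 = 9.
Compute ||v||^2 = v·v = 18.
Deficit = 18 − 9 = 9 ≥ 0, confirming Bessel's inequality. (The deficit equals ||v − Σ <v,e_j> e_j||^2, the squared distance from v to span{e_j}.)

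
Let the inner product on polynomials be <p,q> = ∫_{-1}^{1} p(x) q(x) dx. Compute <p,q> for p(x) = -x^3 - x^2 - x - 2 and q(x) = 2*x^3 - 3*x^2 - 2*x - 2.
<p,q> = 1606/105

Expand the product: p(x)·q(x) = -2*x^6 + x^5 + 3*x^4 + 3*x^3 + 10*x^2 + 6*x + 4.
∫_{-1}^{1} of each monomial x^k gives [2/(k+1) if k even, 0 if k odd]. Integrating term-by-term (or equivalently evaluating the antiderivative F(x) = -2*x^7/7 + x^6/6 + 3*x^5/5 + 3*x^4/4 + 10*x^3/3 + 3*x^2 + 4*x at the endpoints):
  F(1) − F(−1) = 1619/140 − (-1567/420) = 1606/105.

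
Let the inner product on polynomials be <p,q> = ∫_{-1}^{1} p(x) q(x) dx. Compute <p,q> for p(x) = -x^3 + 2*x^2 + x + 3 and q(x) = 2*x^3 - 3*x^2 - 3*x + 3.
<p,q> = 456/35

Expand the product: p(x)·q(x) = -2*x^6 + 7*x^5 - x^4 - 6*x^3 - 6*x^2 - 6*x + 9.
∫_{-1}^{1} of each monomial x^k gives [2/(k+1) if k even, 0 if k odd]. Integrating term-by-term (or equivalently evaluating the antiderivative F(x) = -2*x^7/7 + 7*x^6/6 - x^5/5 - 3*x^4/2 - 2*x^3 - 3*x^2 + 9*x at the endpoints):
  F(1) − F(−1) = 334/105 − (-1034/105) = 456/35.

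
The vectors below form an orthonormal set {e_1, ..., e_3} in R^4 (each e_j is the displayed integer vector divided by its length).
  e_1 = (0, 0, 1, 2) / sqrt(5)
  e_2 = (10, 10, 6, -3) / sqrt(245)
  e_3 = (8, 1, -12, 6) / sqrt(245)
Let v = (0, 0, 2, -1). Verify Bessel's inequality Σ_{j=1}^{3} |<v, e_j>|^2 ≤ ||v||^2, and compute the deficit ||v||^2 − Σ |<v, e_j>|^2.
Σ |<v, e_j>|^2 = 225/49; ||v||^2 = 5; deficit = 20/49

Write each e_j = u_j / sqrt(<u_j, u_j>) where u_j is the displayed integer vector. Then <v, e_j> = <v, u_j> / sqrt(<u_j, u_j>), so |<v, e_j>|^2 = <v, u_j>^2 / <u_j, u_j>.
Coefficients: <v, e_1> = 0/sqrt(5), <v, e_2> = 15/sqrt(245), <v, e_3> = -30/sqrt(245).
Square and sum: Σ |<v, e_j>|^2 = 225/49.
Compute ||v||^2 = v·v = 5.
Deficit = 5 − 225/49 = 20/49 ≥ 0, confirming Bessel's inequality. (The deficit equals ||v − Σ <v,e_j> e_j||^2, the squared distance from v to span{e_j}.)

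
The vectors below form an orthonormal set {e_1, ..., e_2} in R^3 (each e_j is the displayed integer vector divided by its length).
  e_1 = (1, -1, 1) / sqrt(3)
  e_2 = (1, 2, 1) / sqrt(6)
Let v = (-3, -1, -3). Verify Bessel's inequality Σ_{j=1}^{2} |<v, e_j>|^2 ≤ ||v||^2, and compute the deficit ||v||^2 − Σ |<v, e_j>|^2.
Σ |<v, e_j>|^2 = 19; ||v||^2 = 19; deficit = 0

Write each e_j = u_j / sqrt(<u_j, u_j>) where u_j is the displayed integer vector. Then <v, e_j> = <v, u_j> / sqrt(<u_j, u_j>), so |<v, e_j>|^2 = <v, u_j>^2 / <u_j, u_j>.
Coefficients: <v, e_1> = -5/sqrt(3), <v, e_2> = -8/sqrt(6).
Square and sum: Σ |<v, e_j>|^2 = 19.
Compute ||v||^2 = v·v = 19.
Deficit = 19 − 19 = 0 ≥ 0, confirming Bessel's inequality. (The deficit equals ||v − Σ <v,e_j> e_j||^2, the squared distance from v to span{e_j}.)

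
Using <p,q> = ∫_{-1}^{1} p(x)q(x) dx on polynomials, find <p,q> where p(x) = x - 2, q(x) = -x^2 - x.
<p,q> = 2/3

Expand the product: p(x)·q(x) = -x^3 + x^2 + 2*x.
∫_{-1}^{1} of each monomial x^k gives [2/(k+1) if k even, 0 if k odd]. Integrating term-by-term (or equivalently evaluating the antiderivative F(x) = -x^4/4 + x^3/3 + x^2 at the endpoints):
  F(1) − F(−1) = 13/12 − (5/12) = 2/3.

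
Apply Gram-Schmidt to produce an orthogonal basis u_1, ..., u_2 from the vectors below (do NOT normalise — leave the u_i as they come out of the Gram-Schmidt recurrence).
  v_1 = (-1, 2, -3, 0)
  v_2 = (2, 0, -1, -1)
Orthogonal basis:
  u_1 = (-1, 2, -3, 0)
  u_2 = (29/14, -1/7, -11/14, -1)

Apply the Gram-Schmidt recurrence
  u_1 = v_1
  u_i = v_i − Σ_{j<i} ((v_i · u_j) / (u_j · u_j)) · u_j.

Step by step this gives:
  u_1 = (-1, 2, -3, 0)
  u_2 = (29/14, -1/7, -11/14, -1)

Orthogonality check:
  u_2 · u_1 = 0 (should be 0)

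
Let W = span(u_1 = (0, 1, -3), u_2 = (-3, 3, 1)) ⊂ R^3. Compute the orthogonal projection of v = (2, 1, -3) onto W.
proj_W(v) = (18/19, 1/19, -63/19)

Set up U = [u_1 | ... | u_2] ∈ R^(3×2). The projector onto W = col(U) is P = U (U^T U)^(-1) U^T.
Compute U^T U =
  [10, 0]
  [0, 19],
and U^T v = (10, -6).
Solve U^T U · c = U^T v for the coefficients: c = (1, -6/19). The projection is proj_W(v) = U c.
Check: (v - proj_W(v)) · u_1 = 0  (should be 0).
Check: (v - proj_W(v)) · u_2 = 0  (should be 0).
Result: proj_W(v) = (18/19, 1/19, -63/19).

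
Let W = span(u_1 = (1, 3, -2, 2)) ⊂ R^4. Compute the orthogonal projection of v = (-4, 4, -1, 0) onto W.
proj_W(v) = (5/9, 5/3, -10/9, 10/9)

Set up U = [u_1 | ... | u_1] ∈ R^(4×1). The projector onto W = col(U) is P = U (U^T U)^(-1) U^T.
Compute U^T U =
  [18],
and U^T v = (10).
Solve U^T U · c = U^T v for the coefficients: c = (5/9). The projection is proj_W(v) = U c.
Check: (v - proj_W(v)) · u_1 = 0  (should be 0).
Result: proj_W(v) = (5/9, 5/3, -10/9, 10/9).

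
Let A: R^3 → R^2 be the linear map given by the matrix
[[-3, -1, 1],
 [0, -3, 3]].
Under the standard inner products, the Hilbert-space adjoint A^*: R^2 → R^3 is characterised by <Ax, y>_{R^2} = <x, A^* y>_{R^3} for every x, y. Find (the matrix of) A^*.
A^* = A^T =
[[-3, 0],
 [-1, -3],
 [1, 3]]

For real matrices with standard dot products, the defining identity <Ax, y> = <x, A^* y> gives (Ax)^T y = x^T (A^*) y, i.e. x^T A^T y = x^T (A^*) y. Since this holds for all x, y, we must have A^* = A^T. Therefore
A^* =
[[-3, 0],
 [-1, -3],
 [1, 3]].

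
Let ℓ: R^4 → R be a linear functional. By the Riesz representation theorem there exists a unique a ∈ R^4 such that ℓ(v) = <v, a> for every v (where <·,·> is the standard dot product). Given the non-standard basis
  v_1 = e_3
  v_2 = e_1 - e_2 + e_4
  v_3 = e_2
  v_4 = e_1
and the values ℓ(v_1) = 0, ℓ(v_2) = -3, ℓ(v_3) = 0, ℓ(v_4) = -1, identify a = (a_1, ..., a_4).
a = (-1, 0, 0, -2)

Write a = (a_1, ..., a_4) in the standard basis. For each basis vector v_i, ℓ(v_i) = <v_i, a> is a linear equation in the a_j's. Collect the n equations into a matrix system V a = ℓ, where row i of V is v_i (expressed in the standard basis). Since V is invertible (lower-triangular with 1s on the diagonal, up to permutation), solve by back-substitution:
  V =
[[0, 0, 1, 0],
 [1, -1, 0, 1],
 [0, 1, 0, 0],
 [1, 0, 0, 0]]
  V a = (0, -3, 0, -1)
Solving gives a = (-1, 0, 0, -2).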